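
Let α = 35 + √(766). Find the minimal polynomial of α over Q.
m_α(x) = x^2 - 70x + 459

From α - 35 = √(766), squaring gives (α - 35)^2 = 766, i.e. α^2 - 70α + 1225 = 766, so α^2 - 70α + 459 = 0. The discriminant of x^2 - 70x + 459 is (-70)^2 - 4·(459) = 4900 - 1836 = 3064, and 4·(766) is not a perfect square in Q since 766 is squarefree and ≠ 1. Hence x^2 - 70x + 459 is irreducible over Q and is the minimal polynomial of α.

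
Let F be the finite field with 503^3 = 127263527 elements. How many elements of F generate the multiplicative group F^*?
There are φ(127263526) = 58500000 primitive elements

F_q^* is cyclic of order q - 1 = 127263526. A cyclic group of order m has exactly φ(m) generators. Here m = 127263526 = 2 · 13 · 251 · 19501, so the number of primitive elements is φ(127263526) = 58500000.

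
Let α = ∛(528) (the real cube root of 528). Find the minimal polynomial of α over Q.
m_α(x) = x^3 - 528

α satisfies α^3 = 528, so x^3 - 528 annihilates α. By the rational root test, a rational root p/q (in lowest terms) of x^3 - 528 would satisfy p^3 = 528 q^3, forcing q = 1 and p^3 = 528; but 528 is not a perfect cube, contradiction. A monic cubic over Q with no rational root is irreducible (any nontrivial factorization would include a linear factor). Hence x^3 - 528 is the minimal polynomial of α, and in particular [Q(α):Q] = 3.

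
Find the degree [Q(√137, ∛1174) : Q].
[Q(√137, ∛1174) : Q] = 6

Let L = Q(√137, ∛1174). Since Q(√137) ⊂ L and [Q(√137):Q] = 2, the tower law gives 2 | [L:Q]. Likewise Q(∛1174) ⊂ L with [Q(∛1174):Q] = 3 (because 1174 is not a perfect cube), so 3 | [L:Q]. As gcd(2,3) = 1, [L:Q] is divisible by 6. Conversely L is generated over Q by √137 and ∛1174, so [L:Q] ≤ 2·3 = 6. Therefore [Q(√137, ∛1174) : Q] = 6.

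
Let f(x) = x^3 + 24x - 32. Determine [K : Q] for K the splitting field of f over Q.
[K : Q] = 6

By the rational root test, any rational root of the monic integer polynomial f(x) = x^3 + 24x - 32 must be an integer dividing the constant term -32, i.e. one of ±{1, 2, 4, 8, 16, 32}. Evaluating: f(1) = -7, f(-1) = -57, f(2) = 24, f(-2) = -88, f(4) = 128, f(-4) = -192, f(8) = 672, f(-8) = -736, f(16) = 4448, f(-16) = -4512, f(32) = 33504, f(-32) = -33568; none is 0, so f has no rational root and is therefore irreducible over Q (a cubic with no linear factor over a field is irreducible). For an irreducible cubic, the Galois group is A_3 or S_3 according as the discriminant disc(f) = -4a^3 - 27b^2 = -4·(24)^3 - 27·(-32)^2 = -82944 is or is not a square in Q. Here disc(f) = -82944 is not a perfect square in Q, so the Galois group of f over Q is not contained in A_3 and must be all of S_3. The splitting field has degree |S_3| = 6 over Q, so [K : Q] = 6.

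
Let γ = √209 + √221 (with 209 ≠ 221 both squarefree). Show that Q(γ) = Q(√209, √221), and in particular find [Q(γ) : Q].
[Q(γ) : Q] = 4 (equivalently, Q(γ) = Q(√209, √221))

Obviously Q(γ) ⊆ Q(√209, √221), and [Q(√209, √221):Q] = 4 (since 209, 221 are distinct squarefree integers > 1 with 46189 not a perfect square). To show equality we compute the minimal polynomial of γ. From γ = √209 + √221: γ^2 = 209 + 2√(46189) + 221 = 430 + 2√(46189), so γ^2 - 430 = 2√(46189); squaring, (γ^2 - 430)^2 = 4·46189, i.e. γ^4 - 860γ^2 + 184900 - 184756 = 0, i.e. γ^4 - 860γ^2 + 144 = 0. So γ is a root of x^4 - 860x^2 + 144. This polynomial is irreducible over Q: it has no rational root (each ±√209 ± √221 is irrational), and any factorization into two quadratics over Q would force √(46189) ∈ Q (pairing opposite roots) or √209, √221 ∈ Q (other pairings), all impossible. Hence [Q(γ):Q] = 4 = [Q(√209, √221):Q], so Q(γ) = Q(√209, √221).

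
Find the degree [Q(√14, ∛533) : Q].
[Q(√14, ∛533) : Q] = 6

Let L = Q(√14, ∛533). Since Q(√14) ⊂ L and [Q(√14):Q] = 2, the tower law gives 2 | [L:Q]. Likewise Q(∛533) ⊂ L with [Q(∛533):Q] = 3 (because 533 is not a perfect cube), so 3 | [L:Q]. As gcd(2,3) = 1, [L:Q] is divisible by 6. Conversely L is generated over Q by √14 and ∛533, so [L:Q] ≤ 2·3 = 6. Therefore [Q(√14, ∛533) : Q] = 6.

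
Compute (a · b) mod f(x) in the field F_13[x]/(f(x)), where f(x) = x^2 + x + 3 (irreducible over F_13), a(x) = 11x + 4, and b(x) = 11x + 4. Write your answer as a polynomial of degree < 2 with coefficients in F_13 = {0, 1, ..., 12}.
a · b ≡ 6x + 4 (mod f(x))

Multiply in F_13[x]: a(x)·b(x) = (11x + 4)·(11x + 4) = 4x^2 + 10x + 3. This has degree ≥ 2, so divide by f(x) over F_13: 4x^2 + 10x + 3 = (4)·(x^2 + x + 3) + (6x + 4). Hence a·b ≡ 6x + 4 (mod f). (F_13[x]/(f) is a field with 13^2 = 169 elements since f is irreducible of degree 2.)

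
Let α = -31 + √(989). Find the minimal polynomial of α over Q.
m_α(x) = x^2 + 62x - 28

From α + 31 = √(989), squaring gives (α + 31)^2 = 989, i.e. α^2 + 62α + 961 = 989, so α^2 + 62α - 28 = 0. The discriminant of x^2 + 62x - 28 is (62)^2 - 4·(-28) = 3844 + 112 = 3956, and 4·(989) is not a perfect square in Q since 989 is squarefree and ≠ 1. Hence x^2 + 62x - 28 is irreducible over Q and is the minimal polynomial of α.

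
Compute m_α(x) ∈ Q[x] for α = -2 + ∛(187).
m_α(x) = x^3 + 6x^2 + 12x - 179

Set β = α + 2 = ∛(187), so β^3 = 187. Then (α + 2)^3 - 187 = 0, i.e. α is a root of g(x) = (x + 2)^3 - 187 = x^3 + 6x^2 + 12x - 179. Since g(x) = h(x + 2) where h(x) = x^3 - 187, and h is irreducible over Q (because 187 is not a perfect cube, so h has no rational root, and a monic cubic with no rational root is irreducible), g is also irreducible (irreducibility is preserved under the substitution x → x + 2). Hence m_α(x) = x^3 + 6x^2 + 12x - 179.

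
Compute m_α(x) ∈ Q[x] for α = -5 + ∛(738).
m_α(x) = x^3 + 15x^2 + 75x - 613

Set β = α + 5 = ∛(738), so β^3 = 738. Then (α + 5)^3 - 738 = 0, i.e. α is a root of g(x) = (x + 5)^3 - 738 = x^3 + 15x^2 + 75x - 613. Since g(x) = h(x + 5) where h(x) = x^3 - 738, and h is irreducible over Q (because 738 is not a perfect cube, so h has no rational root, and a monic cubic with no rational root is irreducible), g is also irreducible (irreducibility is preserved under the substitution x → x + 5). Hence m_α(x) = x^3 + 15x^2 + 75x - 613.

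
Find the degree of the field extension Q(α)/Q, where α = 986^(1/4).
[Q(α):Q] = 4

α is a root of x^4 - 986. By Eisenstein's criterion at the prime p = 2 (which divides the constant term 986 but p^2 = 4 does not, since 986 is squarefree), x^4 - 986 is irreducible over Q. Hence [Q(α):Q] = 4.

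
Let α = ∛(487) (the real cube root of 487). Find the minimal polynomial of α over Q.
m_α(x) = x^3 - 487

α satisfies α^3 = 487, so x^3 - 487 annihilates α. By the rational root test, a rational root p/q (in lowest terms) of x^3 - 487 would satisfy p^3 = 487 q^3, forcing q = 1 and p^3 = 487; but 487 is not a perfect cube, contradiction. A monic cubic over Q with no rational root is irreducible (any nontrivial factorization would include a linear factor). Hence x^3 - 487 is the minimal polynomial of α, and in particular [Q(α):Q] = 3.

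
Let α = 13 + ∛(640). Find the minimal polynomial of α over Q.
m_α(x) = x^3 - 39x^2 + 507x - 2837

Set β = α - 13 = ∛(640), so β^3 = 640. Then (α - 13)^3 - 640 = 0, i.e. α is a root of g(x) = (x - 13)^3 - 640 = x^3 - 39x^2 + 507x - 2837. Since g(x) = h(x - 13) where h(x) = x^3 - 640, and h is irreducible over Q (because 640 is not a perfect cube, so h has no rational root, and a monic cubic with no rational root is irreducible), g is also irreducible (irreducibility is preserved under the substitution x → x - 13). Hence m_α(x) = x^3 - 39x^2 + 507x - 2837.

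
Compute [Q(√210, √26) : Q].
[Q(√210, √26) : Q] = 4

[Q(√210):Q] = 2 (min poly x^2 - 210, irreducible since 210 is squarefree > 1). For the top step, suppose √26 ∈ Q(√210), say √26 = c + d√210 with c, d ∈ Q. Squaring: 26 = c^2 + 210d^2 + 2cd√210. Since √210 ∉ Q this forces 2cd = 0. If d = 0 then √26 = c ∈ Q, contradicting 26 squarefree > 1. If c = 0 then 26 = 210d^2, so 210·26 = (210d)^2 is a perfect square in Q — but 210·26 = 5460 is not a perfect square (since 210 and 26 are distinct squarefree integers). Contradiction. Hence √26 ∉ Q(√210), so x^2 - 26 stays irreducible over Q(√210) and [Q(√210, √26) : Q(√210)] = 2. By the tower law, [Q(√210, √26) : Q] = 2 · 2 = 4.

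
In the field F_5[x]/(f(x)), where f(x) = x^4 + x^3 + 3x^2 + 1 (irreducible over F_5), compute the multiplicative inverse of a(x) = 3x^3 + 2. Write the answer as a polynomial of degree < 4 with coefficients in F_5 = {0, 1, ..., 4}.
a(x)^(-1) ≡ 2x^2 + 3x + 2 (mod f(x))

Since f is irreducible over F_5, F_5[x]/(f) is a field and a(x) ≠ 0 has an inverse. Apply the extended Euclidean algorithm to f(x) and a(x) in F_5[x]: f(x) = (2x + 2)·a(x) + (3x^2 + x + 2);  a(x) = (x + 3)·(3x^2 + x + 2) + (1). The last nonzero remainder is the constant 1 = gcd(f, a) in F_5. Back-substituting through the division chain expresses 1 = s(x)·a(x) + t(x)·f(x) with s(x) ≡ 2x^2 + 3x + 2 (mod f), so a(x)^(-1) ≡ s(x) = 2x^2 + 3x + 2 (mod f). Check: (3x^3 + 2)·(2x^2 + 3x + 2) = x^5 + 4x^4 + x^3 + 4x^2 + x + 4 ≡ 1 (mod x^4 + x^3 + 3x^2 + 1).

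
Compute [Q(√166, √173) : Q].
[Q(√166, √173) : Q] = 4

[Q(√166):Q] = 2 (min poly x^2 - 166, irreducible since 166 is squarefree > 1). For the top step, suppose √173 ∈ Q(√166), say √173 = c + d√166 with c, d ∈ Q. Squaring: 173 = c^2 + 166d^2 + 2cd√166. Since √166 ∉ Q this forces 2cd = 0. If d = 0 then √173 = c ∈ Q, contradicting 173 squarefree > 1. If c = 0 then 173 = 166d^2, so 166·173 = (166d)^2 is a perfect square in Q — but 166·173 = 28718 is not a perfect square (since 166 and 173 are distinct squarefree integers). Contradiction. Hence √173 ∉ Q(√166), so x^2 - 173 stays irreducible over Q(√166) and [Q(√166, √173) : Q(√166)] = 2. By the tower law, [Q(√166, √173) : Q] = 2 · 2 = 4.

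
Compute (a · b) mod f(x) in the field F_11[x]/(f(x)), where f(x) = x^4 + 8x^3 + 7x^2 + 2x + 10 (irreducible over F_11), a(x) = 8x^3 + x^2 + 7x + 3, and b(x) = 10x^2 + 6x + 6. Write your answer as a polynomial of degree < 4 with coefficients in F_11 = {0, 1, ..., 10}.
a · b ≡ 7x^3 + 10x^2 + 6x + 8 (mod f(x))

Multiply in F_11[x]: a(x)·b(x) = (8x^3 + x^2 + 7x + 3)·(10x^2 + 6x + 6) = 3x^5 + 3x^4 + 3x^3 + x^2 + 5x + 7. This has degree ≥ 4, so divide by f(x) over F_11: 3x^5 + 3x^4 + 3x^3 + x^2 + 5x + 7 = (3x + 1)·(x^4 + 8x^3 + 7x^2 + 2x + 10) + (7x^3 + 10x^2 + 6x + 8). Hence a·b ≡ 7x^3 + 10x^2 + 6x + 8 (mod f). (F_11[x]/(f) is a field with 11^4 = 14641 elements since f is irreducible of degree 4.)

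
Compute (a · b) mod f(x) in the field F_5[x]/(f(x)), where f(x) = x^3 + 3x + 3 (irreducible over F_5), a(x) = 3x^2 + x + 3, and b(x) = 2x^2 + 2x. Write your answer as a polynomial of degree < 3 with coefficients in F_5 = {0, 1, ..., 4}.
a · b ≡ 4x + 1 (mod f(x))

Multiply in F_5[x]: a(x)·b(x) = (3x^2 + x + 3)·(2x^2 + 2x) = x^4 + 3x^3 + 3x^2 + x. This has degree ≥ 3, so divide by f(x) over F_5: x^4 + 3x^3 + 3x^2 + x = (x + 3)·(x^3 + 3x + 3) + (4x + 1). Hence a·b ≡ 4x + 1 (mod f). (F_5[x]/(f) is a field with 5^3 = 125 elements since f is irreducible of degree 3.)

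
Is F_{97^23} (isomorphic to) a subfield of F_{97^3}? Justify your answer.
No: F_{97^23} is not a subfield of F_{97^3}

F_{p^m} embeds in F_{p^n} iff m | n. Here 23 ∤ 3 (since 3 = 0·23 + 3 with remainder 3 ≠ 0), so F_{97^23} is not a subfield of F_{97^3}. Equivalently: if it were, the tower law would give 23 = [F_{97^23}:F_97] dividing [F_{97^3}:F_97] = 3, contradiction.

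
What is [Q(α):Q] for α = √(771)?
[Q(α):Q] = 2

[Q(α):Q] equals the degree of the minimal polynomial of α. Here α^2 = 771 and x^2 - 771 is irreducible (d = 771 is squarefree, ≠ 1, hence not a square), so deg(m_α) = 2. Thus [Q(α):Q] = 2.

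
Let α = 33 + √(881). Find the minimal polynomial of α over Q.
m_α(x) = x^2 - 66x + 208

From α - 33 = √(881), squaring gives (α - 33)^2 = 881, i.e. α^2 - 66α + 1089 = 881, so α^2 - 66α + 208 = 0. The discriminant of x^2 - 66x + 208 is (-66)^2 - 4·(208) = 4356 - 832 = 3524, and 4·(881) is not a perfect square in Q since 881 is squarefree and ≠ 1. Hence x^2 - 66x + 208 is irreducible over Q and is the minimal polynomial of α.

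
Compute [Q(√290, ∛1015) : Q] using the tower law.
[Q(√290, ∛1015) : Q] = 6

Let L = Q(√290, ∛1015). Since Q(√290) ⊂ L and [Q(√290):Q] = 2, the tower law gives 2 | [L:Q]. Likewise Q(∛1015) ⊂ L with [Q(∛1015):Q] = 3 (because 1015 is not a perfect cube), so 3 | [L:Q]. As gcd(2,3) = 1, [L:Q] is divisible by 6. Conversely L is generated over Q by √290 and ∛1015, so [L:Q] ≤ 2·3 = 6. Therefore [Q(√290, ∛1015) : Q] = 6.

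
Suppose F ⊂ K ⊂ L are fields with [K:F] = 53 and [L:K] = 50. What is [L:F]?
[L:F] = 2650

The tower law says that for any tower of field extensions F ⊂ K ⊂ L with finite degrees, [L:F] = [L:K] · [K:F]. Here this gives [L:F] = 50 · 53 = 2650.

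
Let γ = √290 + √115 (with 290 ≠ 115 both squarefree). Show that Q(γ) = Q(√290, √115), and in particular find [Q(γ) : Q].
[Q(γ) : Q] = 4 (equivalently, Q(γ) = Q(√290, √115))

Obviously Q(γ) ⊆ Q(√290, √115), and [Q(√290, √115):Q] = 4 (since 290, 115 are distinct squarefree integers > 1 with 33350 not a perfect square). To show equality we compute the minimal polynomial of γ. From γ = √290 + √115: γ^2 = 290 + 2√(33350) + 115 = 405 + 2√(33350), so γ^2 - 405 = 2√(33350); squaring, (γ^2 - 405)^2 = 4·33350, i.e. γ^4 - 810γ^2 + 164025 - 133400 = 0, i.e. γ^4 - 810γ^2 + 30625 = 0. So γ is a root of x^4 - 810x^2 + 30625. This polynomial is irreducible over Q: it has no rational root (each ±√290 ± √115 is irrational), and any factorization into two quadratics over Q would force √(33350) ∈ Q (pairing opposite roots) or √290, √115 ∈ Q (other pairings), all impossible. Hence [Q(γ):Q] = 4 = [Q(√290, √115):Q], so Q(γ) = Q(√290, √115).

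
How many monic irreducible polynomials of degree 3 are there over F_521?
There are 47140080 monic irreducible polynomials of degree 3 over F_521

Each element of F_{521^3} that lies in no proper subfield is a root of exactly one monic irreducible of degree 3 over F_521, and each such polynomial has 3 distinct roots in F_{521^3}. By Möbius inversion the count is N_521(3) = (1/3) Σ_{d|3} μ(3/d) · 521^d = (1/3)(μ(3)·521^1 + μ(1)·521^3) = 141420240/3 = 47140080.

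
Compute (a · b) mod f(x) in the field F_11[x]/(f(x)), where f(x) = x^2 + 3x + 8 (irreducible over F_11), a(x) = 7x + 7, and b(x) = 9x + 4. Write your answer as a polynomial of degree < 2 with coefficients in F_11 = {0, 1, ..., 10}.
a · b ≡ x + 8 (mod f(x))

Multiply in F_11[x]: a(x)·b(x) = (7x + 7)·(9x + 4) = 8x^2 + 3x + 6. This has degree ≥ 2, so divide by f(x) over F_11: 8x^2 + 3x + 6 = (8)·(x^2 + 3x + 8) + (x + 8). Hence a·b ≡ x + 8 (mod f). (F_11[x]/(f) is a field with 11^2 = 121 elements since f is irreducible of degree 2.)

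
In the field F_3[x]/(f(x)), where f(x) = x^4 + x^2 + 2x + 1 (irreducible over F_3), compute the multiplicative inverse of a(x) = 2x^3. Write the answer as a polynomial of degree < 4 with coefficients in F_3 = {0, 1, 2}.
a(x)^(-1) ≡ x^2 + x + 1 (mod f(x))

Since f is irreducible over F_3, F_3[x]/(f) is a field and a(x) ≠ 0 has an inverse. Apply the extended Euclidean algorithm to f(x) and a(x) in F_3[x]: f(x) = (2x)·a(x) + (x^2 + 2x + 1);  a(x) = (2x + 2)·(x^2 + 2x + 1) + (1). The last nonzero remainder is the constant 1 = gcd(f, a) in F_3. Back-substituting through the division chain expresses 1 = s(x)·a(x) + t(x)·f(x) with s(x) ≡ x^2 + x + 1 (mod f), so a(x)^(-1) ≡ s(x) = x^2 + x + 1 (mod f). Check: (2x^3)·(x^2 + x + 1) = 2x^5 + 2x^4 + 2x^3 ≡ 1 (mod x^4 + x^2 + 2x + 1).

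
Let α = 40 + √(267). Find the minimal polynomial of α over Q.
m_α(x) = x^2 - 80x + 1333

From α - 40 = √(267), squaring gives (α - 40)^2 = 267, i.e. α^2 - 80α + 1600 = 267, so α^2 - 80α + 1333 = 0. The discriminant of x^2 - 80x + 1333 is (-80)^2 - 4·(1333) = 6400 - 5332 = 1068, and 4·(267) is not a perfect square in Q since 267 is squarefree and ≠ 1. Hence x^2 - 80x + 1333 is irreducible over Q and is the minimal polynomial of α.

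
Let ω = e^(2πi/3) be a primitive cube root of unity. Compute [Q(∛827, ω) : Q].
[Q(∛827, ω) : Q] = 6

[Q(∛827):Q] = 3 (min poly x^3 - 827, irreducible since 827 is not a perfect cube). [Q(ω):Q] = 2 (min poly x^2 + x + 1). Since Q(∛827) ⊂ R and ω ∉ R, we have ω ∉ Q(∛827), so x^2 + x + 1 remains irreducible over Q(∛827) and [Q(∛827, ω) : Q(∛827)] = 2. By the tower law, [Q(∛827, ω) : Q] = 3 · 2 = 6. (In fact Q(∛827, ω) is the splitting field of x^3 - 827 over Q.)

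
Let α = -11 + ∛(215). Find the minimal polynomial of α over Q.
m_α(x) = x^3 + 33x^2 + 363x + 1116

Set β = α + 11 = ∛(215), so β^3 = 215. Then (α + 11)^3 - 215 = 0, i.e. α is a root of g(x) = (x + 11)^3 - 215 = x^3 + 33x^2 + 363x + 1116. Since g(x) = h(x + 11) where h(x) = x^3 - 215, and h is irreducible over Q (because 215 is not a perfect cube, so h has no rational root, and a monic cubic with no rational root is irreducible), g is also irreducible (irreducibility is preserved under the substitution x → x + 11). Hence m_α(x) = x^3 + 33x^2 + 363x + 1116.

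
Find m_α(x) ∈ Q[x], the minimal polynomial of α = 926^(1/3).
m_α(x) = x^3 - 926

α satisfies α^3 = 926, so x^3 - 926 annihilates α. By the rational root test, a rational root p/q (in lowest terms) of x^3 - 926 would satisfy p^3 = 926 q^3, forcing q = 1 and p^3 = 926; but 926 is not a perfect cube, contradiction. A monic cubic over Q with no rational root is irreducible (any nontrivial factorization would include a linear factor). Hence x^3 - 926 is the minimal polynomial of α, and in particular [Q(α):Q] = 3.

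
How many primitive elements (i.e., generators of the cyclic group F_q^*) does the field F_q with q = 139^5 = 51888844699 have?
There are φ(51888844698) = 16140748800 primitive elements

F_q^* is cyclic of order q - 1 = 51888844698. A cyclic group of order m has exactly φ(m) generators. Here m = 51888844698 = 2 · 3 · 23 · 41 · 9170881, so the number of primitive elements is φ(51888844698) = 16140748800.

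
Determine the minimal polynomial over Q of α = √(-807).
m_α(x) = x^2 + 807

α satisfies α^2 + 807 = 0, so x^2 + 807 annihilates α. Since d = -807 is squarefree and ≠ 1, it is not a perfect square in Q, so x^2 + 807 has no rational root and is therefore irreducible over Q (a degree-2 polynomial over a field is irreducible iff it has no root). Hence m_α(x) = x^2 + 807.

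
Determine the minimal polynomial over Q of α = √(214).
m_α(x) = x^2 - 214

α satisfies α^2 - 214 = 0, so x^2 - 214 annihilates α. Since d = 214 is squarefree and ≠ 1, it is not a perfect square in Q, so x^2 - 214 has no rational root and is therefore irreducible over Q (a degree-2 polynomial over a field is irreducible iff it has no root). Hence m_α(x) = x^2 - 214.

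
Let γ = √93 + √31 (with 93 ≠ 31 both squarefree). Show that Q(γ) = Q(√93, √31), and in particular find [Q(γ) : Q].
[Q(γ) : Q] = 4 (equivalently, Q(γ) = Q(√93, √31))

Obviously Q(γ) ⊆ Q(√93, √31), and [Q(√93, √31):Q] = 4 (since 93, 31 are distinct squarefree integers > 1 with 2883 not a perfect square). To show equality we compute the minimal polynomial of γ. From γ = √93 + √31: γ^2 = 93 + 2√(2883) + 31 = 124 + 2√(2883), so γ^2 - 124 = 2√(2883); squaring, (γ^2 - 124)^2 = 4·2883, i.e. γ^4 - 248γ^2 + 15376 - 11532 = 0, i.e. γ^4 - 248γ^2 + 3844 = 0. So γ is a root of x^4 - 248x^2 + 3844. This polynomial is irreducible over Q: it has no rational root (each ±√93 ± √31 is irrational), and any factorization into two quadratics over Q would force √(2883) ∈ Q (pairing opposite roots) or √93, √31 ∈ Q (other pairings), all impossible. Hence [Q(γ):Q] = 4 = [Q(√93, √31):Q], so Q(γ) = Q(√93, √31).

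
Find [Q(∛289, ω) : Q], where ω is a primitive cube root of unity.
[Q(∛289, ω) : Q] = 6

[Q(∛289):Q] = 3 (min poly x^3 - 289, irreducible since 289 is not a perfect cube). [Q(ω):Q] = 2 (min poly x^2 + x + 1). Since Q(∛289) ⊂ R and ω ∉ R, we have ω ∉ Q(∛289), so x^2 + x + 1 remains irreducible over Q(∛289) and [Q(∛289, ω) : Q(∛289)] = 2. By the tower law, [Q(∛289, ω) : Q] = 3 · 2 = 6. (In fact Q(∛289, ω) is the splitting field of x^3 - 289 over Q.)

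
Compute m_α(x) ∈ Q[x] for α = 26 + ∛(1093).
m_α(x) = x^3 - 78x^2 + 2028x - 18669

Set β = α - 26 = ∛(1093), so β^3 = 1093. Then (α - 26)^3 - 1093 = 0, i.e. α is a root of g(x) = (x - 26)^3 - 1093 = x^3 - 78x^2 + 2028x - 18669. Since g(x) = h(x - 26) where h(x) = x^3 - 1093, and h is irreducible over Q (because 1093 is not a perfect cube, so h has no rational root, and a monic cubic with no rational root is irreducible), g is also irreducible (irreducibility is preserved under the substitution x → x - 26). Hence m_α(x) = x^3 - 78x^2 + 2028x - 18669.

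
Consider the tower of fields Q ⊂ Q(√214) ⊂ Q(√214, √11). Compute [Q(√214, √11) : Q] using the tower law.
[Q(√214, √11) : Q] = 4

[Q(√214):Q] = 2 (min poly x^2 - 214, irreducible since 214 is squarefree > 1). For the top step, suppose √11 ∈ Q(√214), say √11 = c + d√214 with c, d ∈ Q. Squaring: 11 = c^2 + 214d^2 + 2cd√214. Since √214 ∉ Q this forces 2cd = 0. If d = 0 then √11 = c ∈ Q, contradicting 11 squarefree > 1. If c = 0 then 11 = 214d^2, so 214·11 = (214d)^2 is a perfect square in Q — but 214·11 = 2354 is not a perfect square (since 214 and 11 are distinct squarefree integers). Contradiction. Hence √11 ∉ Q(√214), so x^2 - 11 stays irreducible over Q(√214) and [Q(√214, √11) : Q(√214)] = 2. By the tower law, [Q(√214, √11) : Q] = 2 · 2 = 4.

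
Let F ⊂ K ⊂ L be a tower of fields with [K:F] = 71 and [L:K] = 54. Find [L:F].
[L:F] = 3834

The tower law says that for any tower of field extensions F ⊂ K ⊂ L with finite degrees, [L:F] = [L:K] · [K:F]. Here this gives [L:F] = 54 · 71 = 3834.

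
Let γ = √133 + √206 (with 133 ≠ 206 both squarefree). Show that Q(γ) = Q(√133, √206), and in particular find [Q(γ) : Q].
[Q(γ) : Q] = 4 (equivalently, Q(γ) = Q(√133, √206))

Obviously Q(γ) ⊆ Q(√133, √206), and [Q(√133, √206):Q] = 4 (since 133, 206 are distinct squarefree integers > 1 with 27398 not a perfect square). To show equality we compute the minimal polynomial of γ. From γ = √133 + √206: γ^2 = 133 + 2√(27398) + 206 = 339 + 2√(27398), so γ^2 - 339 = 2√(27398); squaring, (γ^2 - 339)^2 = 4·27398, i.e. γ^4 - 678γ^2 + 114921 - 109592 = 0, i.e. γ^4 - 678γ^2 + 5329 = 0. So γ is a root of x^4 - 678x^2 + 5329. This polynomial is irreducible over Q: it has no rational root (each ±√133 ± √206 is irrational), and any factorization into two quadratics over Q would force √(27398) ∈ Q (pairing opposite roots) or √133, √206 ∈ Q (other pairings), all impossible. Hence [Q(γ):Q] = 4 = [Q(√133, √206):Q], so Q(γ) = Q(√133, √206).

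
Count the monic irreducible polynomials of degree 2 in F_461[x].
There are 106030 monic irreducible polynomials of degree 2 over F_461

Each element of F_{461^2} that lies in no proper subfield is a root of exactly one monic irreducible of degree 2 over F_461, and each such polynomial has 2 distinct roots in F_{461^2}. By Möbius inversion the count is N_461(2) = (1/2) Σ_{d|2} μ(2/d) · 461^d = (1/2)(μ(2)·461^1 + μ(1)·461^2) = 212060/2 = 106030.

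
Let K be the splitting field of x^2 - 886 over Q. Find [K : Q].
[K : Q] = 2

f(x) = x^2 - 886 factors as (x - √886)(x + √886). The splitting field is K = Q(√886). Since 886 is squarefree and > 1, it is not a perfect square, so x^2 - 886 is irreducible over Q and [Q(√886) : Q] = 2. Hence [K : Q] = 2.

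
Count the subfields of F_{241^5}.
F_{241^5} has 2 subfields

The subfields of F_{p^n} are exactly the fields F_{p^d} for d | n (each is the fixed field of the unique index-d subgroup of Gal(F_{p^n}/F_p) ≅ Z/nZ). The divisors of n = 5 are {1, 5}, giving 2 subfields: F_{241^1}, F_{241^5}.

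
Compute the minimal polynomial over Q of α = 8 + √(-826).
m_α(x) = x^2 - 16x + 890

From α - 8 = √(-826), squaring gives (α - 8)^2 = -826, i.e. α^2 - 16α + 64 = -826, so α^2 - 16α + 890 = 0. The discriminant of x^2 - 16x + 890 is (-16)^2 - 4·(890) = 256 - 3560 = -3304, and 4·(-826) is not a perfect square in Q since -826 is squarefree and ≠ 1. Hence x^2 - 16x + 890 is irreducible over Q and is the minimal polynomial of α.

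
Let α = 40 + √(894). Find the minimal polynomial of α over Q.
m_α(x) = x^2 - 80x + 706

From α - 40 = √(894), squaring gives (α - 40)^2 = 894, i.e. α^2 - 80α + 1600 = 894, so α^2 - 80α + 706 = 0. The discriminant of x^2 - 80x + 706 is (-80)^2 - 4·(706) = 6400 - 2824 = 3576, and 4·(894) is not a perfect square in Q since 894 is squarefree and ≠ 1. Hence x^2 - 80x + 706 is irreducible over Q and is the minimal polynomial of α.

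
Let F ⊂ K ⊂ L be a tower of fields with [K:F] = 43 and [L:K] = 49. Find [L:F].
[L:F] = 2107

The tower law says that for any tower of field extensions F ⊂ K ⊂ L with finite degrees, [L:F] = [L:K] · [K:F]. Here this gives [L:F] = 49 · 43 = 2107.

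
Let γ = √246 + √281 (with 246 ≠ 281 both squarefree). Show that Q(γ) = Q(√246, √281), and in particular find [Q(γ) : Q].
[Q(γ) : Q] = 4 (equivalently, Q(γ) = Q(√246, √281))

Obviously Q(γ) ⊆ Q(√246, √281), and [Q(√246, √281):Q] = 4 (since 246, 281 are distinct squarefree integers > 1 with 69126 not a perfect square). To show equality we compute the minimal polynomial of γ. From γ = √246 + √281: γ^2 = 246 + 2√(69126) + 281 = 527 + 2√(69126), so γ^2 - 527 = 2√(69126); squaring, (γ^2 - 527)^2 = 4·69126, i.e. γ^4 - 1054γ^2 + 277729 - 276504 = 0, i.e. γ^4 - 1054γ^2 + 1225 = 0. So γ is a root of x^4 - 1054x^2 + 1225. This polynomial is irreducible over Q: it has no rational root (each ±√246 ± √281 is irrational), and any factorization into two quadratics over Q would force √(69126) ∈ Q (pairing opposite roots) or √246, √281 ∈ Q (other pairings), all impossible. Hence [Q(γ):Q] = 4 = [Q(√246, √281):Q], so Q(γ) = Q(√246, √281).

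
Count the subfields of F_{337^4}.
F_{337^4} has 3 subfields

The subfields of F_{p^n} are exactly the fields F_{p^d} for d | n (each is the fixed field of the unique index-d subgroup of Gal(F_{p^n}/F_p) ≅ Z/nZ). The divisors of n = 4 are {1, 2, 4}, giving 3 subfields: F_{337^1}, F_{337^2}, F_{337^4}.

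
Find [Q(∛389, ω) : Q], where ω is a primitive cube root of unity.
[Q(∛389, ω) : Q] = 6

[Q(∛389):Q] = 3 (min poly x^3 - 389, irreducible since 389 is not a perfect cube). [Q(ω):Q] = 2 (min poly x^2 + x + 1). Since Q(∛389) ⊂ R and ω ∉ R, we have ω ∉ Q(∛389), so x^2 + x + 1 remains irreducible over Q(∛389) and [Q(∛389, ω) : Q(∛389)] = 2. By the tower law, [Q(∛389, ω) : Q] = 3 · 2 = 6. (In fact Q(∛389, ω) is the splitting field of x^3 - 389 over Q.)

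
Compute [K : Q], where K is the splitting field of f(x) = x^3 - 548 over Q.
[K : Q] = 6

The roots of x^3 - 548 are ∛548, ω∛548, ω^2∛548 where ω = e^(2πi/3) is a primitive cube root of unity, so K = Q(∛548, ω). Now [Q(∛548):Q] = 3 (since 548 is not a perfect cube, x^3 - 548 is irreducible) and [Q(ω):Q] = 2. Both 2 and 3 divide [K:Q], and [K:Q] ≤ 3·2 = 6, so [K:Q] = 6. (Equivalently: Q(∛548) ⊂ R but ω ∉ R, so [K : Q(∛548)] = 2.)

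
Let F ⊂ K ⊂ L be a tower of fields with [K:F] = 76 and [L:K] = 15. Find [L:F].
[L:F] = 1140

The tower law says that for any tower of field extensions F ⊂ K ⊂ L with finite degrees, [L:F] = [L:K] · [K:F]. Here this gives [L:F] = 15 · 76 = 1140.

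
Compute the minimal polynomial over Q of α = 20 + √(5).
m_α(x) = x^2 - 40x + 395

From α - 20 = √(5), squaring gives (α - 20)^2 = 5, i.e. α^2 - 40α + 400 = 5, so α^2 - 40α + 395 = 0. The discriminant of x^2 - 40x + 395 is (-40)^2 - 4·(395) = 1600 - 1580 = 20, and 4·(5) is not a perfect square in Q since 5 is squarefree and ≠ 1. Hence x^2 - 40x + 395 is irreducible over Q and is the minimal polynomial of α.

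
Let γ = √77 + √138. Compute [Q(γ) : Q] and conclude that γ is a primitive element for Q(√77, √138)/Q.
[Q(γ) : Q] = 4 (equivalently, Q(γ) = Q(√77, √138))

Obviously Q(γ) ⊆ Q(√77, √138), and [Q(√77, √138):Q] = 4 (since 77, 138 are distinct squarefree integers > 1 with 10626 not a perfect square). To show equality we compute the minimal polynomial of γ. From γ = √77 + √138: γ^2 = 77 + 2√(10626) + 138 = 215 + 2√(10626), so γ^2 - 215 = 2√(10626); squaring, (γ^2 - 215)^2 = 4·10626, i.e. γ^4 - 430γ^2 + 46225 - 42504 = 0, i.e. γ^4 - 430γ^2 + 3721 = 0. So γ is a root of x^4 - 430x^2 + 3721. This polynomial is irreducible over Q: it has no rational root (each ±√77 ± √138 is irrational), and any factorization into two quadratics over Q would force √(10626) ∈ Q (pairing opposite roots) or √77, √138 ∈ Q (other pairings), all impossible. Hence [Q(γ):Q] = 4 = [Q(√77, √138):Q], so Q(γ) = Q(√77, √138).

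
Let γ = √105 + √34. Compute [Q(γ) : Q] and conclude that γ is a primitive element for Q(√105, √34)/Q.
[Q(γ) : Q] = 4 (equivalently, Q(γ) = Q(√105, √34))

Obviously Q(γ) ⊆ Q(√105, √34), and [Q(√105, √34):Q] = 4 (since 105, 34 are distinct squarefree integers > 1 with 3570 not a perfect square). To show equality we compute the minimal polynomial of γ. From γ = √105 + √34: γ^2 = 105 + 2√(3570) + 34 = 139 + 2√(3570), so γ^2 - 139 = 2√(3570); squaring, (γ^2 - 139)^2 = 4·3570, i.e. γ^4 - 278γ^2 + 19321 - 14280 = 0, i.e. γ^4 - 278γ^2 + 5041 = 0. So γ is a root of x^4 - 278x^2 + 5041. This polynomial is irreducible over Q: it has no rational root (each ±√105 ± √34 is irrational), and any factorization into two quadratics over Q would force √(3570) ∈ Q (pairing opposite roots) or √105, √34 ∈ Q (other pairings), all impossible. Hence [Q(γ):Q] = 4 = [Q(√105, √34):Q], so Q(γ) = Q(√105, √34).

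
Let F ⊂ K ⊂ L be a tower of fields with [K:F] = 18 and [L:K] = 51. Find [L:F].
[L:F] = 918

The tower law says that for any tower of field extensions F ⊂ K ⊂ L with finite degrees, [L:F] = [L:K] · [K:F]. Here this gives [L:F] = 51 · 18 = 918.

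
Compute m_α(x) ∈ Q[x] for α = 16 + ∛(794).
m_α(x) = x^3 - 48x^2 + 768x - 4890

Set β = α - 16 = ∛(794), so β^3 = 794. Then (α - 16)^3 - 794 = 0, i.e. α is a root of g(x) = (x - 16)^3 - 794 = x^3 - 48x^2 + 768x - 4890. Since g(x) = h(x - 16) where h(x) = x^3 - 794, and h is irreducible over Q (because 794 is not a perfect cube, so h has no rational root, and a monic cubic with no rational root is irreducible), g is also irreducible (irreducibility is preserved under the substitution x → x - 16). Hence m_α(x) = x^3 - 48x^2 + 768x - 4890.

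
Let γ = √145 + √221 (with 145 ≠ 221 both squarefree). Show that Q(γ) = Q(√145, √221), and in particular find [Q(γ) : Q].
[Q(γ) : Q] = 4 (equivalently, Q(γ) = Q(√145, √221))

Obviously Q(γ) ⊆ Q(√145, √221), and [Q(√145, √221):Q] = 4 (since 145, 221 are distinct squarefree integers > 1 with 32045 not a perfect square). To show equality we compute the minimal polynomial of γ. From γ = √145 + √221: γ^2 = 145 + 2√(32045) + 221 = 366 + 2√(32045), so γ^2 - 366 = 2√(32045); squaring, (γ^2 - 366)^2 = 4·32045, i.e. γ^4 - 732γ^2 + 133956 - 128180 = 0, i.e. γ^4 - 732γ^2 + 5776 = 0. So γ is a root of x^4 - 732x^2 + 5776. This polynomial is irreducible over Q: it has no rational root (each ±√145 ± √221 is irrational), and any factorization into two quadratics over Q would force √(32045) ∈ Q (pairing opposite roots) or √145, √221 ∈ Q (other pairings), all impossible. Hence [Q(γ):Q] = 4 = [Q(√145, √221):Q], so Q(γ) = Q(√145, √221).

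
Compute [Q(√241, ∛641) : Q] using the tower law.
[Q(√241, ∛641) : Q] = 6

Let L = Q(√241, ∛641). Since Q(√241) ⊂ L and [Q(√241):Q] = 2, the tower law gives 2 | [L:Q]. Likewise Q(∛641) ⊂ L with [Q(∛641):Q] = 3 (because 641 is not a perfect cube), so 3 | [L:Q]. As gcd(2,3) = 1, [L:Q] is divisible by 6. Conversely L is generated over Q by √241 and ∛641, so [L:Q] ≤ 2·3 = 6. Therefore [Q(√241, ∛641) : Q] = 6.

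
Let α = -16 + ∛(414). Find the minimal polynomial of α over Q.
m_α(x) = x^3 + 48x^2 + 768x + 3682

Set β = α + 16 = ∛(414), so β^3 = 414. Then (α + 16)^3 - 414 = 0, i.e. α is a root of g(x) = (x + 16)^3 - 414 = x^3 + 48x^2 + 768x + 3682. Since g(x) = h(x + 16) where h(x) = x^3 - 414, and h is irreducible over Q (because 414 is not a perfect cube, so h has no rational root, and a monic cubic with no rational root is irreducible), g is also irreducible (irreducibility is preserved under the substitution x → x + 16). Hence m_α(x) = x^3 + 48x^2 + 768x + 3682.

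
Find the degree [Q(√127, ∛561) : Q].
[Q(√127, ∛561) : Q] = 6

Let L = Q(√127, ∛561). Since Q(√127) ⊂ L and [Q(√127):Q] = 2, the tower law gives 2 | [L:Q]. Likewise Q(∛561) ⊂ L with [Q(∛561):Q] = 3 (because 561 is not a perfect cube), so 3 | [L:Q]. As gcd(2,3) = 1, [L:Q] is divisible by 6. Conversely L is generated over Q by √127 and ∛561, so [L:Q] ≤ 2·3 = 6. Therefore [Q(√127, ∛561) : Q] = 6.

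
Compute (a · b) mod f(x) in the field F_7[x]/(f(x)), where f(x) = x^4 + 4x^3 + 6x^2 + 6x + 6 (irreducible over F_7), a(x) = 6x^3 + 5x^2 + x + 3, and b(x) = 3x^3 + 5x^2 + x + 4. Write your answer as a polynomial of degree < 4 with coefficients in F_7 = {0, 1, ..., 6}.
a · b ≡ 3x^3 + 5x^2 + 4 (mod f(x))

Multiply in F_7[x]: a(x)·b(x) = (6x^3 + 5x^2 + x + 3)·(3x^3 + 5x^2 + x + 4) = 4x^6 + 3x^5 + 6x^4 + x^3 + x^2 + 5. This has degree ≥ 4, so divide by f(x) over F_7: 4x^6 + 3x^5 + 6x^4 + x^3 + x^2 + 5 = (4x^2 + x + 6)·(x^4 + 4x^3 + 6x^2 + 6x + 6) + (3x^3 + 5x^2 + 4). Hence a·b ≡ 3x^3 + 5x^2 + 4 (mod f). (F_7[x]/(f) is a field with 7^4 = 2401 elements since f is irreducible of degree 4.)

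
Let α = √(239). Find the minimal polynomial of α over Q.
m_α(x) = x^2 - 239

α satisfies α^2 - 239 = 0, so x^2 - 239 annihilates α. Since d = 239 is squarefree and ≠ 1, it is not a perfect square in Q, so x^2 - 239 has no rational root and is therefore irreducible over Q (a degree-2 polynomial over a field is irreducible iff it has no root). Hence m_α(x) = x^2 - 239.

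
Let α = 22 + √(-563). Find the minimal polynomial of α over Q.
m_α(x) = x^2 - 44x + 1047

From α - 22 = √(-563), squaring gives (α - 22)^2 = -563, i.e. α^2 - 44α + 484 = -563, so α^2 - 44α + 1047 = 0. The discriminant of x^2 - 44x + 1047 is (-44)^2 - 4·(1047) = 1936 - 4188 = -2252, and 4·(-563) is not a perfect square in Q since -563 is squarefree and ≠ 1. Hence x^2 - 44x + 1047 is irreducible over Q and is the minimal polynomial of α.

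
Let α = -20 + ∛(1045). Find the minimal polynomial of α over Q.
m_α(x) = x^3 + 60x^2 + 1200x + 6955

Set β = α + 20 = ∛(1045), so β^3 = 1045. Then (α + 20)^3 - 1045 = 0, i.e. α is a root of g(x) = (x + 20)^3 - 1045 = x^3 + 60x^2 + 1200x + 6955. Since g(x) = h(x + 20) where h(x) = x^3 - 1045, and h is irreducible over Q (because 1045 is not a perfect cube, so h has no rational root, and a monic cubic with no rational root is irreducible), g is also irreducible (irreducibility is preserved under the substitution x → x + 20). Hence m_α(x) = x^3 + 60x^2 + 1200x + 6955.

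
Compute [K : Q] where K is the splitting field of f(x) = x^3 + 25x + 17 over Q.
[K : Q] = 6

By the rational root test, any rational root of the monic integer polynomial f(x) = x^3 + 25x + 17 must be an integer dividing the constant term 17, i.e. one of ±{1, 17}. Evaluating: f(1) = 43, f(-1) = -9, f(17) = 5355, f(-17) = -5321; none is 0, so f has no rational root and is therefore irreducible over Q (a cubic with no linear factor over a field is irreducible). For an irreducible cubic, the Galois group is A_3 or S_3 according as the discriminant disc(f) = -4a^3 - 27b^2 = -4·(25)^3 - 27·(17)^2 = -70303 is or is not a square in Q. Here disc(f) = -70303 is not a perfect square in Q, so the Galois group of f over Q is not contained in A_3 and must be all of S_3. The splitting field has degree |S_3| = 6 over Q, so [K : Q] = 6.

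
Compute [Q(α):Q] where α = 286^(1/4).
[Q(α):Q] = 4

α is a root of x^4 - 286. By Eisenstein's criterion at the prime p = 2 (which divides the constant term 286 but p^2 = 4 does not, since 286 is squarefree), x^4 - 286 is irreducible over Q. Hence [Q(α):Q] = 4.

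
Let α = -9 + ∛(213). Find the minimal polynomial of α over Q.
m_α(x) = x^3 + 27x^2 + 243x + 516

Set β = α + 9 = ∛(213), so β^3 = 213. Then (α + 9)^3 - 213 = 0, i.e. α is a root of g(x) = (x + 9)^3 - 213 = x^3 + 27x^2 + 243x + 516. Since g(x) = h(x + 9) where h(x) = x^3 - 213, and h is irreducible over Q (because 213 is not a perfect cube, so h has no rational root, and a monic cubic with no rational root is irreducible), g is also irreducible (irreducibility is preserved under the substitution x → x + 9). Hence m_α(x) = x^3 + 27x^2 + 243x + 516.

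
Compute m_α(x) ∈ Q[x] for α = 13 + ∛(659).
m_α(x) = x^3 - 39x^2 + 507x - 2856

Set β = α - 13 = ∛(659), so β^3 = 659. Then (α - 13)^3 - 659 = 0, i.e. α is a root of g(x) = (x - 13)^3 - 659 = x^3 - 39x^2 + 507x - 2856. Since g(x) = h(x - 13) where h(x) = x^3 - 659, and h is irreducible over Q (because 659 is not a perfect cube, so h has no rational root, and a monic cubic with no rational root is irreducible), g is also irreducible (irreducibility is preserved under the substitution x → x - 13). Hence m_α(x) = x^3 - 39x^2 + 507x - 2856.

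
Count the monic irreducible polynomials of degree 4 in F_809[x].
There are 107086181220 monic irreducible polynomials of degree 4 over F_809

Each element of F_{809^4} that lies in no proper subfield is a root of exactly one monic irreducible of degree 4 over F_809, and each such polynomial has 4 distinct roots in F_{809^4}. By Möbius inversion the count is N_809(4) = (1/4) Σ_{d|4} μ(4/d) · 809^d = (1/4)(μ(4)·809^1 + μ(2)·809^2 + μ(1)·809^4) = 428344724880/4 = 107086181220.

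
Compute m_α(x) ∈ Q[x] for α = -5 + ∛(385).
m_α(x) = x^3 + 15x^2 + 75x - 260

Set β = α + 5 = ∛(385), so β^3 = 385. Then (α + 5)^3 - 385 = 0, i.e. α is a root of g(x) = (x + 5)^3 - 385 = x^3 + 15x^2 + 75x - 260. Since g(x) = h(x + 5) where h(x) = x^3 - 385, and h is irreducible over Q (because 385 is not a perfect cube, so h has no rational root, and a monic cubic with no rational root is irreducible), g is also irreducible (irreducibility is preserved under the substitution x → x + 5). Hence m_α(x) = x^3 + 15x^2 + 75x - 260.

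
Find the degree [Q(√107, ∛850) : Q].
[Q(√107, ∛850) : Q] = 6

Let L = Q(√107, ∛850). Since Q(√107) ⊂ L and [Q(√107):Q] = 2, the tower law gives 2 | [L:Q]. Likewise Q(∛850) ⊂ L with [Q(∛850):Q] = 3 (because 850 is not a perfect cube), so 3 | [L:Q]. As gcd(2,3) = 1, [L:Q] is divisible by 6. Conversely L is generated over Q by √107 and ∛850, so [L:Q] ≤ 2·3 = 6. Therefore [Q(√107, ∛850) : Q] = 6.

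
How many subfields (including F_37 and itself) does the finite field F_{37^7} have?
F_{37^7} has 2 subfields

The subfields of F_{p^n} are exactly the fields F_{p^d} for d | n (each is the fixed field of the unique index-d subgroup of Gal(F_{p^n}/F_p) ≅ Z/nZ). The divisors of n = 7 are {1, 7}, giving 2 subfields: F_{37^1}, F_{37^7}.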